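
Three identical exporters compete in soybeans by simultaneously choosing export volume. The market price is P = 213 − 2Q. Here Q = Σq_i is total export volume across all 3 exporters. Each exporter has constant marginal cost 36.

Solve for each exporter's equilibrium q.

22.125

A representative exporter's profit is π_i = q_i(213 − 2Q) − 36q_i, with Q = q_i + Σ_{j≠i} q_j.
First-order condition: 177 − 4q_i − 2Σ_{j≠i} q_j = 0.
Imposing symmetry (q_j = q for all j) turns Σ_{j≠i} q_j into 2q, so 177 = 8q and q = 22.125.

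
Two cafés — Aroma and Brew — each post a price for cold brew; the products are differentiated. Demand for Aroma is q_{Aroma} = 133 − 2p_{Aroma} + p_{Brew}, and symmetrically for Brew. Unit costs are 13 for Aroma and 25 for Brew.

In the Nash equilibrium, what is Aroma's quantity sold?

83.2

Aroma's profit: π = (p_{Aroma} − 13)(133 − 2p_{Aroma} + p_{Brew}).
∂π/∂p_{Aroma} = 159 − 4p_{Aroma} + p_{Brew} = 0 ⇒ p_{Aroma} = 39.75 + 0.25p_{Brew}.
Similarly p_{Brew} = 45.75 + 0.25p_{Aroma}.
Substituting the second reaction function into the first: p_{Aroma} = 39.75 + 0.25(45.75 + 0.25p_{Aroma}), which gives 0.9375p_{Aroma} = 51.1875 ⇒ p_{Aroma} = 54.6.
Then p_{Brew} = 45.75 + 0.25·54.6 = 59.4.
q_{Aroma} = 133 − 2·54.6 + 59.4 = 83.2.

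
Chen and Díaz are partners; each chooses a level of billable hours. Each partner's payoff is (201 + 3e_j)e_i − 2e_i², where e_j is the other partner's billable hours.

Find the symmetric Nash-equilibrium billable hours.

201

Chen's payoff is (201 + 3e_D)e_C − 2e_C².
∂π/∂e_C = 201 + 3e_D − 4e_C = 0, so e_C = 50.25 + 0.75e_D.
The game is symmetric, so in equilibrium e_D = e_C: the reaction function gives 0.25e_C = 50.25, hence e_C = 201.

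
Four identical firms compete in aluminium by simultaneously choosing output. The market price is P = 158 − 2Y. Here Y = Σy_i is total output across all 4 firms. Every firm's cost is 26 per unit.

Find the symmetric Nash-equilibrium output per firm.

A representative firm's profit is π_i = y_i(158 − 2Y) − 26y_i, with Y = y_i + Σ_{j≠i} y_j.
First-order condition: 132 − 4y_i − 2Σ_{j≠i} y_j = 0.
With identical firms, set every y_j = y: then 132 − 4y − 6y = 0, i.e. y = 132/10 = 13.2.

13.2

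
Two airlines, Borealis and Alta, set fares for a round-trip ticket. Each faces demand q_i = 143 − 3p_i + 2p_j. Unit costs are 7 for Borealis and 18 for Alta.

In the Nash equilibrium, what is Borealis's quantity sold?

Borealis's profit: π = (p_{Borealis} − 7)(143 − 3p_{Borealis} + 2p_{Alta}).
∂π/∂p_{Borealis} = 164 − 6p_{Borealis} + 2p_{Alta} = 0 ⇒ p_{Borealis} = 82/3 + (1/3)p_{Alta}.
Similarly p_{Alta} = 197/6 + (1/3)p_{Borealis}.
Plugging p_{Alta} into Borealis's best response: p_{Borealis} = 82/3 + (1/3)(197/6 + (1/3)p_{Borealis}) ⇒ (8/9)p_{Borealis} = 689/18, so p_{Borealis} = 43.0625.
Then p_{Alta} = 197/6 + (1/3)·43.0625 = 47.1875.
q_{Borealis} = 143 − 3·43.0625 + 2·47.1875 = 108.1875.

108.1875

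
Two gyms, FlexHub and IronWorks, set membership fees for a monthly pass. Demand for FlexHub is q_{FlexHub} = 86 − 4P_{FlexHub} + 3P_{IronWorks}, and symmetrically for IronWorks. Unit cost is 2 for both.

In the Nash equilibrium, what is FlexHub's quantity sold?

FlexHub's profit: π = (P_{FlexHub} − 2)(86 − 4P_{FlexHub} + 3P_{IronWorks}).
∂π/∂P_{FlexHub} = 94 − 8P_{FlexHub} + 3P_{IronWorks} = 0 ⇒ P_{FlexHub} = 11.75 + 0.375P_{IronWorks}.
The game is symmetric, so in equilibrium P_{IronWorks} = P_{FlexHub}: the reaction function gives 0.625P_{FlexHub} = 11.75, hence P_{FlexHub} = 18.8.
q_{FlexHub} = 86 − 4·18.8 + 3·18.8 = 67.2.

67.2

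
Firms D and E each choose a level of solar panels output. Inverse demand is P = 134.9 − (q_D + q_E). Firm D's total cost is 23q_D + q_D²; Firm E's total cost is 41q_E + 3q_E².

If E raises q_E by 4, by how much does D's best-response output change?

-1

Firm D's profit: π = q_D(134.9 − (q_D + q_E)) − 23q_D − q_D².
∂π/∂q_D = 111.9 − 4q_D − q_E = 0, so q_D = 27.975 − 0.25q_E.
The reaction-function slope is −0.25, so a 4-unit rise in q_E moves q_D by −0.25 × 4 = −1. D's best response falls — the actions are strategic substitutes.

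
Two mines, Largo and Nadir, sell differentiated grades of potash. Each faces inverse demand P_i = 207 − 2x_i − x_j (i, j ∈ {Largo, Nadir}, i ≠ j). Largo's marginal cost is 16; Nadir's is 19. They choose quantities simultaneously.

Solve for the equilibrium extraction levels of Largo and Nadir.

38.4, 37.4

Mine Largo's profit: π = x_{Largo}(207 − 2x_{Largo} − x_{Nadir}) − 16x_{Largo}.
∂π/∂x_{Largo} = 191 − 4x_{Largo} − x_{Nadir} = 0 ⇒ x_{Largo} = 47.75 − 0.25x_{Nadir}.
Similarly x_{Nadir} = 47 − 0.25x_{Largo}.
Substituting the second reaction function into the first: x_{Largo} = 47.75 − 0.25(47 − 0.25x_{Largo}), which gives 0.9375x_{Largo} = 36 ⇒ x_{Largo} = 38.4.
Then x_{Nadir} = 47 − 0.25·38.4 = 37.4.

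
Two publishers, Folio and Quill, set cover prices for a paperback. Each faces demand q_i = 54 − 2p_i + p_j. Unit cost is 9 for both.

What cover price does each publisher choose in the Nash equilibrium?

24

Folio's profit: π = (p_{Folio} − 9)(54 − 2p_{Folio} + p_{Quill}).
∂π/∂p_{Folio} = 72 − 4p_{Folio} + p_{Quill} = 0 ⇒ p_{Folio} = 18 + 0.25p_{Quill}.
By symmetry p_{Quill} = p_{Folio}; substituting into the reaction function, 0.75p_{Folio} = 18 and p_{Folio} = 24.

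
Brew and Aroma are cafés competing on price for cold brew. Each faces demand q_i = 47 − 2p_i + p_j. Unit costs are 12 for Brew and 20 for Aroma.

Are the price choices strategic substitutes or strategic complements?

Brew's profit: π = (p_{Brew} − 12)(47 − 2p_{Brew} + p_{Aroma}).
∂π/∂p_{Brew} = 71 − 4p_{Brew} + p_{Aroma} = 0 ⇒ p_{Brew} = 17.75 + 0.25p_{Aroma}.
The best-response slope dp_{Brew}/dp_{Aroma} = 0.25 > 0: the reaction function is upward-sloping, so the choices are strategic complements.

strategic complements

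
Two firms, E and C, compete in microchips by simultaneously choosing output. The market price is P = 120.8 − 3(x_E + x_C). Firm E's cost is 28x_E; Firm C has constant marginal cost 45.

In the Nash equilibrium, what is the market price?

Firm E's profit: π = x_E(120.8 − 3(x_E + x_C)) − 28x_E.
∂π/∂x_E = 92.8 − 6x_E − 3x_C = 0, so x_E = 232/15 − 0.5x_C.
By the same steps for C: x_C = 379/30 − 0.5x_E.
Solving the two reaction functions simultaneously: (1 − (−0.5)(−0.5))x_E = 232/15 − 0.5·(379/30), so 0.75x_E = 9.15 and x_E = 12.2.
Then x_C = 379/30 − 0.5·12.2 = 98/15.
Equilibrium price: P = 120.8 − 3·(281/15) = 64.6.

64.6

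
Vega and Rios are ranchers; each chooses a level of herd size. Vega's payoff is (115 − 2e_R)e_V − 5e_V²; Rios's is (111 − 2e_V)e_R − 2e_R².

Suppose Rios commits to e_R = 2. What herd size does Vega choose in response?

11.1

Expanding Vega's payoff: 115e_V − 2e_Re_V − 5e_V².
∂π/∂e_V = 115 − 2e_R − 10e_V = 0, so e_V = 11.5 − 0.2e_R.
At e_R = 2: e_V = 11.5 − 0.2·2 = 11.1.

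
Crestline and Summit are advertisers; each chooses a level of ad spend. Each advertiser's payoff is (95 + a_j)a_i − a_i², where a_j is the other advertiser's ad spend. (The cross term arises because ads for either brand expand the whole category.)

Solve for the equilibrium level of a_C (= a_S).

95

Crestline's payoff is (95 + a_S)a_C − a_C².
∂π/∂a_C = 95 + a_S − 2a_C = 0, so a_C = 47.5 + 0.5a_S.
Setting a_C = a_S in the reaction function: a_C = 47.5 + 0.5a_C, so a_C = 47.5 / 0.5 = 95.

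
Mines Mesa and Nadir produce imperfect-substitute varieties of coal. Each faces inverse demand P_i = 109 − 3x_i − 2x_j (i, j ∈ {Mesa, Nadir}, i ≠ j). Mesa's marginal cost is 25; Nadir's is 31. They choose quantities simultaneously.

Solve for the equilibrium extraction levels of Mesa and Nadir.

Mine Mesa's profit: π = x_{Mesa}(109 − 3x_{Mesa} − 2x_{Nadir}) − 25x_{Mesa}.
∂π/∂x_{Mesa} = 84 − 6x_{Mesa} − 2x_{Nadir} = 0 ⇒ x_{Mesa} = 14 − (1/3)x_{Nadir}.
Similarly x_{Nadir} = 13 − (1/3)x_{Mesa}.
Solving the two reaction functions simultaneously: (1 − (−1/3)(−1/3))x_{Mesa} = 14 − (1/3)·13, so (8/9)x_{Mesa} = 29/3 and x_{Mesa} = 10.875.
Then x_{Nadir} = 13 − (1/3)·10.875 = 9.375.

10.875, 9.375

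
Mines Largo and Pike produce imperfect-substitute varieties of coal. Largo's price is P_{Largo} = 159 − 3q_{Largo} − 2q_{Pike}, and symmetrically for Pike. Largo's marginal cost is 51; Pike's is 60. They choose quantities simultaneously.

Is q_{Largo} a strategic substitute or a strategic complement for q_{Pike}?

Mine Largo's profit: π = q_{Largo}(159 − 3q_{Largo} − 2q_{Pike}) − 51q_{Largo}.
∂π/∂q_{Largo} = 108 − 6q_{Largo} − 2q_{Pike} = 0 ⇒ q_{Largo} = 18 − (1/3)q_{Pike}.
The best-response slope dq_{Largo}/dq_{Pike} = −1/3 < 0: the reaction function is downward-sloping, so the choices are strategic substitutes.

strategic substitutes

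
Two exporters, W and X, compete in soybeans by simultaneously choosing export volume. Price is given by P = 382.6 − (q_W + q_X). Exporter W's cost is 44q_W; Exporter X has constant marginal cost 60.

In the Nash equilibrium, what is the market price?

Exporter W's profit: π = q_W(382.6 − (q_W + q_X)) − 44q_W.
∂π/∂q_W = 338.6 − 2q_W − q_X = 0, so q_W = 169.3 − 0.5q_X.
By the same steps for X: q_X = 161.3 − 0.5q_W.
Solving the two reaction functions simultaneously: (1 − (−0.5)(−0.5))q_W = 169.3 − 0.5·161.3, so 0.75q_W = 88.65 and q_W = 118.2.
Then q_X = 161.3 − 0.5·118.2 = 102.2.
Equilibrium price: P = 382.6 − 220.4 = 162.2.

162.2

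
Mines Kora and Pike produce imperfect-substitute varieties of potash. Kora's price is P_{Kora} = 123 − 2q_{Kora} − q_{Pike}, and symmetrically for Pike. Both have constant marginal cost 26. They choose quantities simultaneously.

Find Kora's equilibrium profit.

752.72

Mine Kora's profit: π = q_{Kora}(123 − 2q_{Kora} − q_{Pike}) − 26q_{Kora}.
∂π/∂q_{Kora} = 97 − 4q_{Kora} − q_{Pike} = 0 ⇒ q_{Kora} = 24.25 − 0.25q_{Pike}.
By symmetry q_{Pike} = q_{Kora}; substituting into the reaction function, 1.25q_{Kora} = 24.25 and q_{Kora} = 19.4.
P_{Kora} = 123 − 2·19.4 − 19.4 = 64.8.
Profit = (64.8 − 26)·19.4 = 752.72.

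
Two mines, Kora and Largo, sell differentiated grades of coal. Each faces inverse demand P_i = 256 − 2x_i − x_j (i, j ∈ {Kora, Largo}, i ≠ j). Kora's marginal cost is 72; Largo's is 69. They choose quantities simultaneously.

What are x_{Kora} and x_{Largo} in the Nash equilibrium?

36.6, 37.6

Mine Kora's profit: π = x_{Kora}(256 − 2x_{Kora} − x_{Largo}) − 72x_{Kora}.
∂π/∂x_{Kora} = 184 − 4x_{Kora} − x_{Largo} = 0 ⇒ x_{Kora} = 46 − 0.25x_{Largo}.
Similarly x_{Largo} = 46.75 − 0.25x_{Kora}.
Solving the two reaction functions simultaneously: (1 − (−0.25)(−0.25))x_{Kora} = 46 − 0.25·46.75, so 0.9375x_{Kora} = 34.3125 and x_{Kora} = 36.6.
Then x_{Largo} = 46.75 − 0.25·36.6 = 37.6.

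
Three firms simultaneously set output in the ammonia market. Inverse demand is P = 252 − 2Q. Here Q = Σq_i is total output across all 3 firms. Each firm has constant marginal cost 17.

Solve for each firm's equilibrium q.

29.375

A representative firm's profit is π_i = q_i(252 − 2Q) − 17q_i, with Q = q_i + Σ_{j≠i} q_j.
First-order condition: 235 − 4q_i − 2Σ_{j≠i} q_j = 0.
In a symmetric equilibrium every firm chooses the same q, so Σ_{j≠i} q_j = 2q. The condition becomes 235 − 8q = 0, giving q = 235/8 = 29.375.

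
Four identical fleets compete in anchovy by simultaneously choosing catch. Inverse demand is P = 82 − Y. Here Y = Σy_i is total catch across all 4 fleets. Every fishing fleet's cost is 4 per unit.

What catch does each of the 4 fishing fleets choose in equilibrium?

15.6

A representative fishing fleet's profit is π_i = y_i(82 − Y) − 4y_i, with Y = y_i + Σ_{j≠i} y_j.
First-order condition: 78 − 2y_i − Σ_{j≠i} y_j = 0.
In a symmetric equilibrium every fishing fleet chooses the same y, so Σ_{j≠i} y_j = 3y. The condition becomes 78 − 5y = 0, giving y = 78/5 = 15.6.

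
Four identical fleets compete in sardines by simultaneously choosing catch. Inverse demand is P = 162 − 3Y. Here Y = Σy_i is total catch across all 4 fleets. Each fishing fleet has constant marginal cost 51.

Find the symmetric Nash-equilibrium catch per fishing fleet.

7.4

A representative fishing fleet's profit is π_i = y_i(162 − 3Y) − 51y_i, with Y = y_i + Σ_{j≠i} y_j.
First-order condition: 111 − 6y_i − 3Σ_{j≠i} y_j = 0.
Imposing symmetry (y_j = y for all j) turns Σ_{j≠i} y_j into 3y, so 111 = 15y and y = 7.4.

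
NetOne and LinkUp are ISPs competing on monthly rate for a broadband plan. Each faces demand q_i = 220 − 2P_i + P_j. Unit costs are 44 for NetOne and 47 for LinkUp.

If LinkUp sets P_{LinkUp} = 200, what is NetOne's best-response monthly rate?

NetOne's profit: π = (P_{NetOne} − 44)(220 − 2P_{NetOne} + P_{LinkUp}).
∂π/∂P_{NetOne} = 308 − 4P_{NetOne} + P_{LinkUp} = 0 ⇒ P_{NetOne} = 77 + 0.25P_{LinkUp}.
At P_{LinkUp} = 200: P_{NetOne} = 77 + 0.25·200 = 127.

127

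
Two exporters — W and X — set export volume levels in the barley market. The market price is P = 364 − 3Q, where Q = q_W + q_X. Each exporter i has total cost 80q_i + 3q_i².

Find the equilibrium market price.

250.4

Exporter W's profit: π = q_W(364 − 3(q_W + q_X)) − 80q_W − 3q_W².
∂π/∂q_W = 284 − 12q_W − 3q_X = 0, so q_W = 71/3 − 0.25q_X.
The game is symmetric, so in equilibrium q_X = q_W: the reaction function gives 1.25q_W = 71/3, hence q_W = 284/15.
Equilibrium price: P = 364 − 3·(568/15) = 250.4.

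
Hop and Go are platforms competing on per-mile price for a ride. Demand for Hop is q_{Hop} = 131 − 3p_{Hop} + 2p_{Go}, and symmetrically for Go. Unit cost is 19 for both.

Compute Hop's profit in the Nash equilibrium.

2352

Hop's profit: π = (p_{Hop} − 19)(131 − 3p_{Hop} + 2p_{Go}).
∂π/∂p_{Hop} = 188 − 6p_{Hop} + 2p_{Go} = 0 ⇒ p_{Hop} = 94/3 + (1/3)p_{Go}.
The game is symmetric, so in equilibrium p_{Go} = p_{Hop}: the reaction function gives (2/3)p_{Hop} = 94/3, hence p_{Hop} = 47.
q_{Hop} = 131 − 3·47 + 2·47 = 84.
Profit = (47 − 19)·84 = 2352.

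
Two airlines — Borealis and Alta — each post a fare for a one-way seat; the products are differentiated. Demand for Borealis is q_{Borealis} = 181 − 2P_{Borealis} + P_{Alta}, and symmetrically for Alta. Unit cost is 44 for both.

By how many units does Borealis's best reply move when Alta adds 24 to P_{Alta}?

Borealis's profit: π = (P_{Borealis} − 44)(181 − 2P_{Borealis} + P_{Alta}).
∂π/∂P_{Borealis} = 269 − 4P_{Borealis} + P_{Alta} = 0 ⇒ P_{Borealis} = 67.25 + 0.25P_{Alta}.
The reaction-function slope is 0.25, so a 24-unit rise in P_{Alta} moves P_{Borealis} by 0.25 × 24 = 6. Borealis's best response rises — the actions are strategic complements.

6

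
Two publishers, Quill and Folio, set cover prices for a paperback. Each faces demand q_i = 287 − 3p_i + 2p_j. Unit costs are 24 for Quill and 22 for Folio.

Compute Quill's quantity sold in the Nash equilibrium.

196.125

Quill's profit: π = (p_{Quill} − 24)(287 − 3p_{Quill} + 2p_{Folio}).
∂π/∂p_{Quill} = 359 − 6p_{Quill} + 2p_{Folio} = 0 ⇒ p_{Quill} = 359/6 + (1/3)p_{Folio}.
Similarly p_{Folio} = 353/6 + (1/3)p_{Quill}.
Solving the two reaction functions simultaneously: (1 − (1/3)(1/3))p_{Quill} = 359/6 + (1/3)·(353/6), so (8/9)p_{Quill} = 715/9 and p_{Quill} = 89.375.
Then p_{Folio} = 353/6 + (1/3)·89.375 = 88.625.
q_{Quill} = 287 − 3·89.375 + 2·88.625 = 196.125.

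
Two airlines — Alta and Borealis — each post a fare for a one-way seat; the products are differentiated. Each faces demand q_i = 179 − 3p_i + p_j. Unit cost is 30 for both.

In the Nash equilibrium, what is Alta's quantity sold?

71.4

Alta's profit: π = (p_{Alta} − 30)(179 − 3p_{Alta} + p_{Borealis}).
∂π/∂p_{Alta} = 269 − 6p_{Alta} + p_{Borealis} = 0 ⇒ p_{Alta} = 269/6 + (1/6)p_{Borealis}.
Setting p_{Alta} = p_{Borealis} in the reaction function: p_{Alta} = 269/6 + (1/6)p_{Alta}, so p_{Alta} = (269/6) / (5/6) = 53.8.
q_{Alta} = 179 − 3·53.8 + 53.8 = 71.4.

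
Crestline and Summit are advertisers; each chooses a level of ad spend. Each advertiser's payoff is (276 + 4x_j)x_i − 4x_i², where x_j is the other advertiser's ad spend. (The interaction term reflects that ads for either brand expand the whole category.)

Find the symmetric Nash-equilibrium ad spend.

Crestline's payoff is (276 + 4x_S)x_C − 4x_C².
∂π/∂x_C = 276 + 4x_S − 8x_C = 0, so x_C = 34.5 + 0.5x_S.
The game is symmetric, so in equilibrium x_S = x_C: the reaction function gives 0.5x_C = 34.5, hence x_C = 69.

69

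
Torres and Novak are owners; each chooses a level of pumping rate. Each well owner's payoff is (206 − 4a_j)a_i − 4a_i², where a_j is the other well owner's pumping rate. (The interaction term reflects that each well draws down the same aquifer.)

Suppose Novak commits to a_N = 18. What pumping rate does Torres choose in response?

16.75

Torres's payoff is (206 − 4a_N)a_T − 4a_T².
∂π/∂a_T = 206 − 4a_N − 8a_T = 0, so a_T = 25.75 − 0.5a_N.
At a_N = 18: a_T = 25.75 − 0.5·18 = 16.75.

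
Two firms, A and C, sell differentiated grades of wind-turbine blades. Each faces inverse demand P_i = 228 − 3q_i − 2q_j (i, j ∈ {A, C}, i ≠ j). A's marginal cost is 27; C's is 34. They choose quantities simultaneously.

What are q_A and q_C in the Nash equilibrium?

25.5625, 23.8125

Firm A's profit: π = q_A(228 − 3q_A − 2q_C) − 27q_A.
∂π/∂q_A = 201 − 6q_A − 2q_C = 0 ⇒ q_A = 33.5 − (1/3)q_C.
Similarly q_C = 97/3 − (1/3)q_A.
Solving the two reaction functions simultaneously: (1 − (−1/3)(−1/3))q_A = 33.5 − (1/3)·(97/3), so (8/9)q_A = 409/18 and q_A = 25.5625.
Then q_C = 97/3 − (1/3)·25.5625 = 23.8125.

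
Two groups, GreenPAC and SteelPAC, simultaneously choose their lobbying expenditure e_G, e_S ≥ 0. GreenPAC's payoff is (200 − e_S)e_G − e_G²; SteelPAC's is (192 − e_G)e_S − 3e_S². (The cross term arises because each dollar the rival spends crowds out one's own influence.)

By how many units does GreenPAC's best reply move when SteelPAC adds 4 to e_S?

-2

Expanding GreenPAC's payoff: 200e_G − e_Se_G − e_G².
∂π/∂e_G = 200 − e_S − 2e_G = 0, so e_G = 100 − 0.5e_S.
The reaction-function slope is −0.5, so a 4-unit rise in e_S moves e_G by −0.5 × 4 = −2. GreenPAC's best response falls — the actions are strategic substitutes.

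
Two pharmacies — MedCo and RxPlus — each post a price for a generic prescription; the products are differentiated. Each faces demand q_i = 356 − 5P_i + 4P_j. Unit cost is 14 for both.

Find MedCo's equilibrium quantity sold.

285

MedCo's profit: π = (P_{MedCo} − 14)(356 − 5P_{MedCo} + 4P_{RxPlus}).
∂π/∂P_{MedCo} = 426 − 10P_{MedCo} + 4P_{RxPlus} = 0 ⇒ P_{MedCo} = 42.6 + 0.4P_{RxPlus}.
Setting P_{MedCo} = P_{RxPlus} in the reaction function: P_{MedCo} = 42.6 + 0.4P_{MedCo}, so P_{MedCo} = 42.6 / 0.6 = 71.
q_{MedCo} = 356 − 5·71 + 4·71 = 285.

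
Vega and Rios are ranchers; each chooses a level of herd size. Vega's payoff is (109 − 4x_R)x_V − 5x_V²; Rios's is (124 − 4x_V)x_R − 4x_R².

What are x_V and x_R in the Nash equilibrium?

5.875, 12.5625

Expanding Vega's payoff: 109x_V − 4x_Rx_V − 5x_V².
∂π/∂x_V = 109 − 4x_R − 10x_V = 0, so x_V = 10.9 − 0.4x_R.
Likewise for Rios: x_R = 15.5 − 0.5x_V.
Solving the two reaction functions simultaneously: (1 − (−0.4)(−0.5))x_V = 10.9 − 0.4·15.5, so 0.8x_V = 4.7 and x_V = 5.875.
Then x_R = 15.5 − 0.5·5.875 = 12.5625.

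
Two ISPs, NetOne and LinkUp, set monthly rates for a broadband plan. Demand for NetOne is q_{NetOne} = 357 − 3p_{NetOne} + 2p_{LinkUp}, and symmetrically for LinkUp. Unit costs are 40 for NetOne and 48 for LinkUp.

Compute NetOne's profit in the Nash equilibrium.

NetOne's profit: π = (p_{NetOne} − 40)(357 − 3p_{NetOne} + 2p_{LinkUp}).
∂π/∂p_{NetOne} = 477 − 6p_{NetOne} + 2p_{LinkUp} = 0 ⇒ p_{NetOne} = 79.5 + (1/3)p_{LinkUp}.
Similarly p_{LinkUp} = 83.5 + (1/3)p_{NetOne}.
Substituting the second reaction function into the first: p_{NetOne} = 79.5 + (1/3)(83.5 + (1/3)p_{NetOne}), which gives (8/9)p_{NetOne} = 322/3 ⇒ p_{NetOne} = 120.75.
Then p_{LinkUp} = 83.5 + (1/3)·120.75 = 123.75.
q_{NetOne} = 357 − 3·120.75 + 2·123.75 = 242.25.
Profit = (120.75 − 40)·242.25 = 19561.6875.

19561.6875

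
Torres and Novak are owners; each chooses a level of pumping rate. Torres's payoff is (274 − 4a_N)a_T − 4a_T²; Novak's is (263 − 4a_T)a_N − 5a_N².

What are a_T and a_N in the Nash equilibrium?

Expanding Torres's payoff: 274a_T − 4a_Na_T − 4a_T².
∂π/∂a_T = 274 − 4a_N − 8a_T = 0, so a_T = 34.25 − 0.5a_N.
Likewise for Novak: a_N = 26.3 − 0.4a_T.
Solving the two reaction functions simultaneously: (1 − (−0.5)(−0.4))a_T = 34.25 − 0.5·26.3, so 0.8a_T = 21.1 and a_T = 26.375.
Then a_N = 26.3 − 0.4·26.375 = 15.75.

26.375, 15.75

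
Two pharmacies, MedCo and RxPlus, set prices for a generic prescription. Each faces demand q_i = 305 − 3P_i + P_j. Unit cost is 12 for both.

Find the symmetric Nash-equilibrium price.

MedCo's profit: π = (P_{MedCo} − 12)(305 − 3P_{MedCo} + P_{RxPlus}).
∂π/∂P_{MedCo} = 341 − 6P_{MedCo} + P_{RxPlus} = 0 ⇒ P_{MedCo} = 341/6 + (1/6)P_{RxPlus}.
The game is symmetric, so in equilibrium P_{RxPlus} = P_{MedCo}: the reaction function gives (5/6)P_{MedCo} = 341/6, hence P_{MedCo} = 68.2.

68.2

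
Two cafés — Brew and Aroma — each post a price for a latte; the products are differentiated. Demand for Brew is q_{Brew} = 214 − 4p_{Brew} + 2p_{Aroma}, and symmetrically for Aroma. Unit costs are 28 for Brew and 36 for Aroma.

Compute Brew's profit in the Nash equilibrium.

Brew's profit: π = (p_{Brew} − 28)(214 − 4p_{Brew} + 2p_{Aroma}).
∂π/∂p_{Brew} = 326 − 8p_{Brew} + 2p_{Aroma} = 0 ⇒ p_{Brew} = 40.75 + 0.25p_{Aroma}.
Similarly p_{Aroma} = 44.75 + 0.25p_{Brew}.
Solving the two reaction functions simultaneously: (1 − (0.25)(0.25))p_{Brew} = 40.75 + 0.25·44.75, so 0.9375p_{Brew} = 51.9375 and p_{Brew} = 55.4.
Then p_{Aroma} = 44.75 + 0.25·55.4 = 58.6.
q_{Brew} = 214 − 4·55.4 + 2·58.6 = 109.6.
Profit = (55.4 − 28)·109.6 = 3003.04.

3003.04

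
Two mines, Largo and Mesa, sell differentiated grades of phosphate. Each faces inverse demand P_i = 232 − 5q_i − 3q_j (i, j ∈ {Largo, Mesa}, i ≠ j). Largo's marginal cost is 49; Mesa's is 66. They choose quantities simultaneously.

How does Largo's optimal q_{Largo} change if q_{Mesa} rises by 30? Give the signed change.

-9

Mine Largo's profit: π = q_{Largo}(232 − 5q_{Largo} − 3q_{Mesa}) − 49q_{Largo}.
∂π/∂q_{Largo} = 183 − 10q_{Largo} − 3q_{Mesa} = 0 ⇒ q_{Largo} = 18.3 − 0.3q_{Mesa}.
The reaction-function slope is −0.3, so a 30-unit rise in q_{Mesa} moves q_{Largo} by −0.3 × 30 = −9. Largo's best response falls — the actions are strategic substitutes.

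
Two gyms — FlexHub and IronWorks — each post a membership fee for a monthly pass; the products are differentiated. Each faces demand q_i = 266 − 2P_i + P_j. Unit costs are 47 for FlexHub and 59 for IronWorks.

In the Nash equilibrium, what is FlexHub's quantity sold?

FlexHub's profit: π = (P_{FlexHub} − 47)(266 − 2P_{FlexHub} + P_{IronWorks}).
∂π/∂P_{FlexHub} = 360 − 4P_{FlexHub} + P_{IronWorks} = 0 ⇒ P_{FlexHub} = 90 + 0.25P_{IronWorks}.
Similarly P_{IronWorks} = 96 + 0.25P_{FlexHub}.
Plugging P_{IronWorks} into FlexHub's best response: P_{FlexHub} = 90 + 0.25(96 + 0.25P_{FlexHub}) ⇒ 0.9375P_{FlexHub} = 114, so P_{FlexHub} = 121.6.
Then P_{IronWorks} = 96 + 0.25·121.6 = 126.4.
q_{FlexHub} = 266 − 2·121.6 + 126.4 = 149.2.

149.2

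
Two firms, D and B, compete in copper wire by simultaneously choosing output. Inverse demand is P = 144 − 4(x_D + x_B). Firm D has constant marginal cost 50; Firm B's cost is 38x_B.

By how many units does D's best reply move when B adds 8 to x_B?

Firm D's profit: π = x_D(144 − 4(x_D + x_B)) − 50x_D.
∂π/∂x_D = 94 − 8x_D − 4x_B = 0, so x_D = 11.75 − 0.5x_B.
The reaction-function slope is −0.5, so an 8-unit rise in x_B moves x_D by −0.5 × 8 = −4. D's best response falls — the actions are strategic substitutes.

-4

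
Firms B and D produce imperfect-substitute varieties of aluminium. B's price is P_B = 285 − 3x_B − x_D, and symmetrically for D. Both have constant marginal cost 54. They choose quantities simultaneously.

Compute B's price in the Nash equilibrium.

Firm B's profit: π = x_B(285 − 3x_B − x_D) − 54x_B.
∂π/∂x_B = 231 − 6x_B − x_D = 0 ⇒ x_B = 38.5 − (1/6)x_D.
Setting x_B = x_D in the reaction function: x_B = 38.5 − (1/6)x_B, so x_B = 38.5 / (7/6) = 33.
P_B = 285 − 3·33 − 33 = 153.

153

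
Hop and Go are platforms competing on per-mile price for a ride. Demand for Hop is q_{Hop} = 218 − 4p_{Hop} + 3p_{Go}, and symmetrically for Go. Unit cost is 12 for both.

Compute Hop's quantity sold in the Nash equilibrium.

Hop's profit: π = (p_{Hop} − 12)(218 − 4p_{Hop} + 3p_{Go}).
∂π/∂p_{Hop} = 266 − 8p_{Hop} + 3p_{Go} = 0 ⇒ p_{Hop} = 33.25 + 0.375p_{Go}.
The game is symmetric, so in equilibrium p_{Go} = p_{Hop}: the reaction function gives 0.625p_{Hop} = 33.25, hence p_{Hop} = 53.2.
q_{Hop} = 218 − 4·53.2 + 3·53.2 = 164.8.

164.8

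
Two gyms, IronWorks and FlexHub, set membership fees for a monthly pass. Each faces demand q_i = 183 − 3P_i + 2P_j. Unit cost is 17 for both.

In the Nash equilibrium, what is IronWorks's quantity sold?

IronWorks's profit: π = (P_{IronWorks} − 17)(183 − 3P_{IronWorks} + 2P_{FlexHub}).
∂π/∂P_{IronWorks} = 234 − 6P_{IronWorks} + 2P_{FlexHub} = 0 ⇒ P_{IronWorks} = 39 + (1/3)P_{FlexHub}.
By symmetry P_{FlexHub} = P_{IronWorks}; substituting into the reaction function, (2/3)P_{IronWorks} = 39 and P_{IronWorks} = 58.5.
q_{IronWorks} = 183 − 3·58.5 + 2·58.5 = 124.5.

124.5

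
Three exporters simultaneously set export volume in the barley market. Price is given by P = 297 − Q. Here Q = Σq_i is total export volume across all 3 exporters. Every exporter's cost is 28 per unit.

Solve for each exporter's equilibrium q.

67.25

A representative exporter's profit is π_i = q_i(297 − Q) − 28q_i, with Q = q_i + Σ_{j≠i} q_j.
First-order condition: 269 − 2q_i − Σ_{j≠i} q_j = 0.
Imposing symmetry (q_j = q for all j) turns Σ_{j≠i} q_j into 2q, so 269 = 4q and q = 67.25.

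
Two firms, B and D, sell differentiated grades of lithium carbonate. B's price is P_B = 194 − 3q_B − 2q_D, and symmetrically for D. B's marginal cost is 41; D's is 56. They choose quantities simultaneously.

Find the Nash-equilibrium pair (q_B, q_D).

20.0625, 16.3125

Firm B's profit: π = q_B(194 − 3q_B − 2q_D) − 41q_B.
∂π/∂q_B = 153 − 6q_B − 2q_D = 0 ⇒ q_B = 25.5 − (1/3)q_D.
Similarly q_D = 23 − (1/3)q_B.
Plugging q_D into B's best response: q_B = 25.5 − (1/3)(23 − (1/3)q_B) ⇒ (8/9)q_B = 107/6, so q_B = 20.0625.
Then q_D = 23 − (1/3)·20.0625 = 16.3125.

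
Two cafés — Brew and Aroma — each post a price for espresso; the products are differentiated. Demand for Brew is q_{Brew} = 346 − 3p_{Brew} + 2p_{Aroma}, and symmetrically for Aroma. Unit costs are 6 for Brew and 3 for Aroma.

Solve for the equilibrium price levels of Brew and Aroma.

Brew's profit: π = (p_{Brew} − 6)(346 − 3p_{Brew} + 2p_{Aroma}).
∂π/∂p_{Brew} = 364 − 6p_{Brew} + 2p_{Aroma} = 0 ⇒ p_{Brew} = 182/3 + (1/3)p_{Aroma}.
Similarly p_{Aroma} = 355/6 + (1/3)p_{Brew}.
Substituting the second reaction function into the first: p_{Brew} = 182/3 + (1/3)(355/6 + (1/3)p_{Brew}), which gives (8/9)p_{Brew} = 1447/18 ⇒ p_{Brew} = 90.4375.
Then p_{Aroma} = 355/6 + (1/3)·90.4375 = 89.3125.

90.4375, 89.3125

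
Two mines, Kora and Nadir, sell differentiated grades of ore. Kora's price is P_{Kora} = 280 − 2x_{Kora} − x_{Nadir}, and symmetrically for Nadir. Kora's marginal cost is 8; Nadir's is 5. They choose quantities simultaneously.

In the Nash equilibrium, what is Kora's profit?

5875.28

Mine Kora's profit: π = x_{Kora}(280 − 2x_{Kora} − x_{Nadir}) − 8x_{Kora}.
∂π/∂x_{Kora} = 272 − 4x_{Kora} − x_{Nadir} = 0 ⇒ x_{Kora} = 68 − 0.25x_{Nadir}.
Similarly x_{Nadir} = 68.75 − 0.25x_{Kora}.
Plugging x_{Nadir} into Kora's best response: x_{Kora} = 68 − 0.25(68.75 − 0.25x_{Kora}) ⇒ 0.9375x_{Kora} = 50.8125, so x_{Kora} = 54.2.
Then x_{Nadir} = 68.75 − 0.25·54.2 = 55.2.
P_{Kora} = 280 − 2·54.2 − 55.2 = 116.4.
Profit = (116.4 − 8)·54.2 = 5875.28.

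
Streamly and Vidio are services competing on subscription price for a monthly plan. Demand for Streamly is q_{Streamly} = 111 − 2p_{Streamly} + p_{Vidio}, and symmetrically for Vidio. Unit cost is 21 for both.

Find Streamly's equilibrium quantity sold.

Streamly's profit: π = (p_{Streamly} − 21)(111 − 2p_{Streamly} + p_{Vidio}).
∂π/∂p_{Streamly} = 153 − 4p_{Streamly} + p_{Vidio} = 0 ⇒ p_{Streamly} = 38.25 + 0.25p_{Vidio}.
By symmetry p_{Vidio} = p_{Streamly}; substituting into the reaction function, 0.75p_{Streamly} = 38.25 and p_{Streamly} = 51.
q_{Streamly} = 111 − 2·51 + 51 = 60.

60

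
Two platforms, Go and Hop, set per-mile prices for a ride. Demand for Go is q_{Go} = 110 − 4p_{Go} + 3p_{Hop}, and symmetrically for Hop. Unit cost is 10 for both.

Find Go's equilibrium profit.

1600

Go's profit: π = (p_{Go} − 10)(110 − 4p_{Go} + 3p_{Hop}).
∂π/∂p_{Go} = 150 − 8p_{Go} + 3p_{Hop} = 0 ⇒ p_{Go} = 18.75 + 0.375p_{Hop}.
Setting p_{Go} = p_{Hop} in the reaction function: p_{Go} = 18.75 + 0.375p_{Go}, so p_{Go} = 18.75 / 0.625 = 30.
q_{Go} = 110 − 4·30 + 3·30 = 80.
Profit = (30 − 10)·80 = 1600.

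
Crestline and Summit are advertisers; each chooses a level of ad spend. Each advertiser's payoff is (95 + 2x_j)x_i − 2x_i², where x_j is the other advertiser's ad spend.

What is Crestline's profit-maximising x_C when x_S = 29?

38.25

Crestline's payoff is (95 + 2x_S)x_C − 2x_C².
∂π/∂x_C = 95 + 2x_S − 4x_C = 0, so x_C = 23.75 + 0.5x_S.
At x_S = 29: x_C = 23.75 + 0.5·29 = 38.25.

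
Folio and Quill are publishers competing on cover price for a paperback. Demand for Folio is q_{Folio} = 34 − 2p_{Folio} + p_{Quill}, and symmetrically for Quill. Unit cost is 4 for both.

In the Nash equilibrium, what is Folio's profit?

200

Folio's profit: π = (p_{Folio} − 4)(34 − 2p_{Folio} + p_{Quill}).
∂π/∂p_{Folio} = 42 − 4p_{Folio} + p_{Quill} = 0 ⇒ p_{Folio} = 10.5 + 0.25p_{Quill}.
Setting p_{Folio} = p_{Quill} in the reaction function: p_{Folio} = 10.5 + 0.25p_{Folio}, so p_{Folio} = 10.5 / 0.75 = 14.
q_{Folio} = 34 − 2·14 + 14 = 20.
Profit = (14 − 4)·20 = 200.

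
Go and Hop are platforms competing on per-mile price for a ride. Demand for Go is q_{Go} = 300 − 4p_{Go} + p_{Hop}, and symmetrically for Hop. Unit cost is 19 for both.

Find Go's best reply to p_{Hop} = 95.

Go's profit: π = (p_{Go} − 19)(300 − 4p_{Go} + p_{Hop}).
∂π/∂p_{Go} = 376 − 8p_{Go} + p_{Hop} = 0 ⇒ p_{Go} = 47 + 0.125p_{Hop}.
At p_{Hop} = 95: p_{Go} = 47 + 0.125·95 = 58.875.

58.875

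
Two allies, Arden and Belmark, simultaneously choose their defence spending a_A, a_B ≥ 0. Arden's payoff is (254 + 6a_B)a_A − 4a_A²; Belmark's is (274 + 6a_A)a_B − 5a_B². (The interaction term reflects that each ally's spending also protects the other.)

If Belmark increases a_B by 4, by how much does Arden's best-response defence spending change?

3

Expanding Arden's payoff: 254a_A + 6a_Ba_A − 4a_A².
∂π/∂a_A = 254 + 6a_B − 8a_A = 0, so a_A = 31.75 + 0.75a_B.
The reaction-function slope is 0.75, so a 4-unit rise in a_B moves a_A by 0.75 × 4 = 3. Arden's best response rises — the actions are strategic complements.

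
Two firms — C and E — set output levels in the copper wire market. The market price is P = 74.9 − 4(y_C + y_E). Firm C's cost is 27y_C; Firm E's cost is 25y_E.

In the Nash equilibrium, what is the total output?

Firm C's profit: π = y_C(74.9 − 4(y_C + y_E)) − 27y_C.
∂π/∂y_C = 47.9 − 8y_C − 4y_E = 0, so y_C = 5.9875 − 0.5y_E.
By the same steps for E: y_E = 6.2375 − 0.5y_C.
Plugging y_E into C's best response: y_C = 5.9875 − 0.5(6.2375 − 0.5y_C) ⇒ 0.75y_C = 459/160, so y_C = 3.825.
Then y_E = 6.2375 − 0.5·3.825 = 4.325.
Total output: 3.825 + 4.325 = 8.15.

8.15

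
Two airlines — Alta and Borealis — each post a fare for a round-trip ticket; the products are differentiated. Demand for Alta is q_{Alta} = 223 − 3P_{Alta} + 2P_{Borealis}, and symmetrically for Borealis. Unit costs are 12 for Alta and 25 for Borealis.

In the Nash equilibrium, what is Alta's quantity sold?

Alta's profit: π = (P_{Alta} − 12)(223 − 3P_{Alta} + 2P_{Borealis}).
∂π/∂P_{Alta} = 259 − 6P_{Alta} + 2P_{Borealis} = 0 ⇒ P_{Alta} = 259/6 + (1/3)P_{Borealis}.
Similarly P_{Borealis} = 149/3 + (1/3)P_{Alta}.
Plugging P_{Borealis} into Alta's best response: P_{Alta} = 259/6 + (1/3)(149/3 + (1/3)P_{Alta}) ⇒ (8/9)P_{Alta} = 1075/18, so P_{Alta} = 67.1875.
Then P_{Borealis} = 149/3 + (1/3)·67.1875 = 72.0625.
q_{Alta} = 223 − 3·67.1875 + 2·72.0625 = 165.5625.

165.5625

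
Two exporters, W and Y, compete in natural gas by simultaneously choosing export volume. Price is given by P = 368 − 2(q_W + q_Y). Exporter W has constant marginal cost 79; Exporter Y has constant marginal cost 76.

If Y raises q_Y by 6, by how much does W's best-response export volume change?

-3

Exporter W's profit: π = q_W(368 − 2(q_W + q_Y)) − 79q_W.
∂π/∂q_W = 289 − 4q_W − 2q_Y = 0, so q_W = 72.25 − 0.5q_Y.
The reaction-function slope is −0.5, so a 6-unit rise in q_Y moves q_W by −0.5 × 6 = −3. W's best response falls — the actions are strategic substitutes.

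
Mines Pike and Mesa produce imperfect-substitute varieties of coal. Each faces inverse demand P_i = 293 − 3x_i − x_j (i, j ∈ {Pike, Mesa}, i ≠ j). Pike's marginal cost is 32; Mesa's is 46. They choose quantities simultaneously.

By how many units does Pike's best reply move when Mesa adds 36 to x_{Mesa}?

Mine Pike's profit: π = x_{Pike}(293 − 3x_{Pike} − x_{Mesa}) − 32x_{Pike}.
∂π/∂x_{Pike} = 261 − 6x_{Pike} − x_{Mesa} = 0 ⇒ x_{Pike} = 43.5 − (1/6)x_{Mesa}.
The reaction-function slope is −1/6, so a 36-unit rise in x_{Mesa} moves x_{Pike} by −1/6 × 36 = −6. Pike's best response falls — the actions are strategic substitutes.

-6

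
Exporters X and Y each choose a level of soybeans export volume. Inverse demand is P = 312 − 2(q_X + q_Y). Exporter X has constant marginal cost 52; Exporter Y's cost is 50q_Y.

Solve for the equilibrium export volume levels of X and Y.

43, 44

Exporter X's profit: π = q_X(312 − 2(q_X + q_Y)) − 52q_X.
∂π/∂q_X = 260 − 4q_X − 2q_Y = 0, so q_X = 65 − 0.5q_Y.
By the same steps for Y: q_Y = 65.5 − 0.5q_X.
Substituting the second reaction function into the first: q_X = 65 − 0.5(65.5 − 0.5q_X), which gives 0.75q_X = 32.25 ⇒ q_X = 43.
Then q_Y = 65.5 − 0.5·43 = 44.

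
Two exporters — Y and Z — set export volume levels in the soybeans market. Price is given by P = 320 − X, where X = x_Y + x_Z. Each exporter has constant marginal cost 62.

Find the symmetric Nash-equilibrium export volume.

86

Exporter Y's profit: π = x_Y(320 − (x_Y + x_Z)) − 62x_Y.
∂π/∂x_Y = 258 − 2x_Y − x_Z = 0, so x_Y = 129 − 0.5x_Z.
Setting x_Y = x_Z in the reaction function: x_Y = 129 − 0.5x_Y, so x_Y = 129 / 1.5 = 86.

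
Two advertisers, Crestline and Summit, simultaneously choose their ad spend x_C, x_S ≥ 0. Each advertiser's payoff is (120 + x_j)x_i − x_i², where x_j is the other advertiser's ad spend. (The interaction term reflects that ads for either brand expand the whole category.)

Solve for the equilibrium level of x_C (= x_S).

Crestline's payoff is (120 + x_S)x_C − x_C².
∂π/∂x_C = 120 + x_S − 2x_C = 0, so x_C = 60 + 0.5x_S.
Setting x_C = x_S in the reaction function: x_C = 60 + 0.5x_C, so x_C = 60 / 0.5 = 120.

120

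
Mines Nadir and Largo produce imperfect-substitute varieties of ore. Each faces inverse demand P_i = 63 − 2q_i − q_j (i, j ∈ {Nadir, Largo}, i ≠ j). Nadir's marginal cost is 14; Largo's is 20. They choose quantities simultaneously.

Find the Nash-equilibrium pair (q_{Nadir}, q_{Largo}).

Mine Nadir's profit: π = q_{Nadir}(63 − 2q_{Nadir} − q_{Largo}) − 14q_{Nadir}.
∂π/∂q_{Nadir} = 49 − 4q_{Nadir} − q_{Largo} = 0 ⇒ q_{Nadir} = 12.25 − 0.25q_{Largo}.
Similarly q_{Largo} = 10.75 − 0.25q_{Nadir}.
Solving the two reaction functions simultaneously: (1 − (−0.25)(−0.25))q_{Nadir} = 12.25 − 0.25·10.75, so 0.9375q_{Nadir} = 9.5625 and q_{Nadir} = 10.2.
Then q_{Largo} = 10.75 − 0.25·10.2 = 8.2.

10.2, 8.2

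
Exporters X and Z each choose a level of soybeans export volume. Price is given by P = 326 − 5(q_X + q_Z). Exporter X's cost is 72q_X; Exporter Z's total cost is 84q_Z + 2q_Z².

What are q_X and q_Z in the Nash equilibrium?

Exporter X's profit: π = q_X(326 − 5(q_X + q_Z)) − 72q_X.
∂π/∂q_X = 254 − 10q_X − 5q_Z = 0, so q_X = 25.4 − 0.5q_Z.
For Z: ∂π/∂q_Z = 242 − 14q_Z − 5q_X = 0 ⇒ q_Z = 121/7 − (5/14)q_X.
Solving the two reaction functions simultaneously: (1 − (−0.5)(−5/14))q_X = 25.4 − 0.5·(121/7), so (23/28)q_X = 1173/70 and q_X = 20.4.
Then q_Z = 121/7 − (5/14)·20.4 = 10.

20.4, 10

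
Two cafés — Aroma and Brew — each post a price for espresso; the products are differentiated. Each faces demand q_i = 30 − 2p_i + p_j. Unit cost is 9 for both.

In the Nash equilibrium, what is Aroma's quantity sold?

14

Aroma's profit: π = (p_{Aroma} − 9)(30 − 2p_{Aroma} + p_{Brew}).
∂π/∂p_{Aroma} = 48 − 4p_{Aroma} + p_{Brew} = 0 ⇒ p_{Aroma} = 12 + 0.25p_{Brew}.
The game is symmetric, so in equilibrium p_{Brew} = p_{Aroma}: the reaction function gives 0.75p_{Aroma} = 12, hence p_{Aroma} = 16.
q_{Aroma} = 30 − 2·16 + 16 = 14.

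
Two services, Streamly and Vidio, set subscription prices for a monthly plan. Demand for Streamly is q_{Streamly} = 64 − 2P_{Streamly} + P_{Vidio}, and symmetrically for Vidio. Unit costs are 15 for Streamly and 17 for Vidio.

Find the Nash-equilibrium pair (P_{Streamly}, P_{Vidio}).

Streamly's profit: π = (P_{Streamly} − 15)(64 − 2P_{Streamly} + P_{Vidio}).
∂π/∂P_{Streamly} = 94 − 4P_{Streamly} + P_{Vidio} = 0 ⇒ P_{Streamly} = 23.5 + 0.25P_{Vidio}.
Similarly P_{Vidio} = 24.5 + 0.25P_{Streamly}.
Plugging P_{Vidio} into Streamly's best response: P_{Streamly} = 23.5 + 0.25(24.5 + 0.25P_{Streamly}) ⇒ 0.9375P_{Streamly} = 29.625, so P_{Streamly} = 31.6.
Then P_{Vidio} = 24.5 + 0.25·31.6 = 32.4.

31.6, 32.4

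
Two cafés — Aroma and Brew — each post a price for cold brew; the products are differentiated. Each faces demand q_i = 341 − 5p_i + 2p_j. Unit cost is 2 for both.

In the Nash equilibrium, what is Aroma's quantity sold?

Aroma's profit: π = (p_{Aroma} − 2)(341 − 5p_{Aroma} + 2p_{Brew}).
∂π/∂p_{Aroma} = 351 − 10p_{Aroma} + 2p_{Brew} = 0 ⇒ p_{Aroma} = 35.1 + 0.2p_{Brew}.
The game is symmetric, so in equilibrium p_{Brew} = p_{Aroma}: the reaction function gives 0.8p_{Aroma} = 35.1, hence p_{Aroma} = 43.875.
q_{Aroma} = 341 − 5·43.875 + 2·43.875 = 209.375.

209.375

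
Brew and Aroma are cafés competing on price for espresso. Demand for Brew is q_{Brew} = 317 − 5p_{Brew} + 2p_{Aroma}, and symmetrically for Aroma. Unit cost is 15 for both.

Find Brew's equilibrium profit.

Brew's profit: π = (p_{Brew} − 15)(317 − 5p_{Brew} + 2p_{Aroma}).
∂π/∂p_{Brew} = 392 − 10p_{Brew} + 2p_{Aroma} = 0 ⇒ p_{Brew} = 39.2 + 0.2p_{Aroma}.
Setting p_{Brew} = p_{Aroma} in the reaction function: p_{Brew} = 39.2 + 0.2p_{Brew}, so p_{Brew} = 39.2 / 0.8 = 49.
q_{Brew} = 317 − 5·49 + 2·49 = 170.
Profit = (49 − 15)·170 = 5780.

5780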